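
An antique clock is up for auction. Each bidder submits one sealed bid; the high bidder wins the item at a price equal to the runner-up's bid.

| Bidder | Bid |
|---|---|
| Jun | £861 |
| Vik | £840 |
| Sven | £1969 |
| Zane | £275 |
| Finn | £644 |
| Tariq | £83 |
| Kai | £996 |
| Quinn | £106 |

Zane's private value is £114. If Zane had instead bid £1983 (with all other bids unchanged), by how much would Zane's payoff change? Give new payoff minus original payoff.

The highest bid among the other bidders is £1969; Zane's bid doesn't change that.
Original bid £275: Zane is not highest (top rival bid is £1969); payoff £0.
Alternative bid £1983: Zane is highest, pays the top rival bid £1969; payoff £114 − £1969 = −£1855.
Change in payoff = −£1855 − (£0) = −£1855.

−£1855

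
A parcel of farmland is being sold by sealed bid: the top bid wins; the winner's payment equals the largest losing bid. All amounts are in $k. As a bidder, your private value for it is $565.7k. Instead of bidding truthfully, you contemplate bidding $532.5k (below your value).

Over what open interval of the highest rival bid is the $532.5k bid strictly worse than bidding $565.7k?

If the competing bid is below $532.5k, both bids win at the same price — no difference.
If it is above $565.7k, both bids lose — no difference.
If it lies strictly between $532.5k and $565.7k, bidding your value wins at a price below your value (positive payoff) while bidding $532.5k loses (payoff 0).
So the deviation strictly hurts on the open interval ($532.5k, $565.7k).

($532.5k, $565.7k)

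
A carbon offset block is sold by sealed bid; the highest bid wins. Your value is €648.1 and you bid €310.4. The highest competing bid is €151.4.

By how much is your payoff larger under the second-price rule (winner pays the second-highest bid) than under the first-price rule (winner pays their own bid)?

€159

You have the highest bid, so you win under either rule.
Second-price: pay €151.4 → payoff €496.7.
First-price: pay your own bid €310.4 → payoff €337.7.
Difference = €496.7 − (€337.7) = €159.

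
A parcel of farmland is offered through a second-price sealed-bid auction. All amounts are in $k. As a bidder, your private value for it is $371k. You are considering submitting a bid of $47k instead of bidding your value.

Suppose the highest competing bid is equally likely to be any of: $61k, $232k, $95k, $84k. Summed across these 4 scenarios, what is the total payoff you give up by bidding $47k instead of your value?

$1012k

The deviation costs you only when the competing bid falls strictly between $47k and $371k; elsewhere both bids give the same outcome.
$61k: truthful payoff $310k, deviation payoff $0k → loss $310k.
$232k: truthful payoff $139k, deviation payoff $0k → loss $139k.
$95k: truthful payoff $276k, deviation payoff $0k → loss $276k.
$84k: truthful payoff $287k, deviation payoff $0k → loss $287k.
Total loss = $310k + $139k + $276k + $287k = $1012k.
In a second-price auction your bid sets only whether you win, not what you pay, so bidding your true value is weakly dominant.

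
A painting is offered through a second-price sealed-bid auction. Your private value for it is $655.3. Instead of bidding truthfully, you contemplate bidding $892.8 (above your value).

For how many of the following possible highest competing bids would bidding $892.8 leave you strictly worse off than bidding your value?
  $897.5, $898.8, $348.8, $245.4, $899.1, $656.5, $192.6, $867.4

The deviation hurts exactly when the highest competing bid lies strictly between $655.3 and $892.8 — overbidding then wins at a price above your value.
$897.5: above both → same outcome either way.
$898.8: above both → same outcome either way.
$348.8: below both → same outcome either way.
$245.4: below both → same outcome either way.
$899.1: above both → same outcome either way.
$656.5: inside the interval → strictly worse (loss $1.2).
$192.6: below both → same outcome either way.
$867.4: inside the interval → strictly worse (loss $212.1).
Count: 2.

2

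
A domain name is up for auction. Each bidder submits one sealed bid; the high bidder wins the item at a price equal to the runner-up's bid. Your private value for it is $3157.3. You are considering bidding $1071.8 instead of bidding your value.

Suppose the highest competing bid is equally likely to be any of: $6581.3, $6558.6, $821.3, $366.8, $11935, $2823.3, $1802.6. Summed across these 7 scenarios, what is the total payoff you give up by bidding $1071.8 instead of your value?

The deviation costs you only when the competing bid falls strictly between $1071.8 and $3157.3; elsewhere both bids give the same outcome.
$6581.3: outcomes coincide → loss $0.
$6558.6: outcomes coincide → loss $0.
$821.3: outcomes coincide → loss $0.
$366.8: outcomes coincide → loss $0.
$11935: outcomes coincide → loss $0.
$2823.3: truthful payoff $334, deviation payoff $0 → loss $334.
$1802.6: truthful payoff $1354.7, deviation payoff $0 → loss $1354.7.
Total loss = $334 + $1354.7 = $1688.7.
In a second-price auction your bid sets only whether you win, not what you pay, so bidding your true value is weakly dominant.

$1688.7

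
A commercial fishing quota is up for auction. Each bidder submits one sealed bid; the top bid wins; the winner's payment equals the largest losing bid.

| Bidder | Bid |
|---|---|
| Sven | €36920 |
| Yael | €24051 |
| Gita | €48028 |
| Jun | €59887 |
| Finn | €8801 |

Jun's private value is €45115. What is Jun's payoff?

−€2913

Highest bid: Jun at €59887, so Jun wins.
Second-highest bid: Gita at €48028 — that is the price the winner pays.
Jun's payoff = value − price = €45115 − €48028 = −€2913.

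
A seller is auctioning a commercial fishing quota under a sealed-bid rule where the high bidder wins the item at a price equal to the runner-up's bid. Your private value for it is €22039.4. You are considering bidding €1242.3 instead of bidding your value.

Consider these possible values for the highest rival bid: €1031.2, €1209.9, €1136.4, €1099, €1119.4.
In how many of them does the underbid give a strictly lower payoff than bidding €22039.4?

The deviation hurts exactly when the highest competing bid lies strictly between €1242.3 and €22039.4 — underbidding then forfeits a profitable win.
€1031.2: below both → same outcome either way.
€1209.9: below both → same outcome either way.
€1136.4: below both → same outcome either way.
€1099: below both → same outcome either way.
€1119.4: below both → same outcome either way.
Count: 0.

0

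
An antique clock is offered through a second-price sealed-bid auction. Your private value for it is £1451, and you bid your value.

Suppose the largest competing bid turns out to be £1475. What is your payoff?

Your bid £1451 is below the highest competing bid £1475, so you lose.
A losing bidder pays nothing and receives nothing: payoff = £0.

£0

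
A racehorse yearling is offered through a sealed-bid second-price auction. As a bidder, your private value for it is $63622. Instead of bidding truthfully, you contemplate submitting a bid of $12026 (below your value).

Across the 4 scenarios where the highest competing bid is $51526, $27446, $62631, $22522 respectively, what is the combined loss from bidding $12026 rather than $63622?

The deviation costs you only when the competing bid falls strictly between $12026 and $63622; elsewhere both bids give the same outcome.
$51526: truthful payoff $12096, deviation payoff $0 → loss $12096.
$27446: truthful payoff $36176, deviation payoff $0 → loss $36176.
$62631: truthful payoff $991, deviation payoff $0 → loss $991.
$22522: truthful payoff $41100, deviation payoff $0 → loss $41100.
Total loss = $12096 + $36176 + $991 + $41100 = $90363.

$90363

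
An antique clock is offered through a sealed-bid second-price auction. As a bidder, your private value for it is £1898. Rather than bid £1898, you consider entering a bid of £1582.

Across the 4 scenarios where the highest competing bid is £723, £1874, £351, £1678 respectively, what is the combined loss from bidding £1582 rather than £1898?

£244

The deviation costs you only when the competing bid falls strictly between £1582 and £1898; elsewhere both bids give the same outcome.
£723: outcomes coincide → loss £0.
£1874: truthful payoff £24, deviation payoff £0 → loss £24.
£351: outcomes coincide → loss £0.
£1678: truthful payoff £220, deviation payoff £0 → loss £220.
Total loss = £24 + £220 = £244.
Truthful bidding weakly dominates here: raising your bid can only win items priced above your value, and lowering it can only forfeit items priced below.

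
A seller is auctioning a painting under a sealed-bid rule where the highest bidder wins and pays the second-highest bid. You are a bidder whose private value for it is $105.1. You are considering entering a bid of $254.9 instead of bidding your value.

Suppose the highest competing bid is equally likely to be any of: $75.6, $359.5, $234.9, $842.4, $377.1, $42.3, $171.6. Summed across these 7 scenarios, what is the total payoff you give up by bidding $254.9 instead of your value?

The deviation costs you only when the competing bid falls strictly between $105.1 and $254.9; elsewhere both bids give the same outcome.
$75.6: outcomes coincide → loss $0.
$359.5: outcomes coincide → loss $0.
$234.9: truthful payoff $0, deviation payoff −$129.8 → loss $129.8.
$842.4: outcomes coincide → loss $0.
$377.1: outcomes coincide → loss $0.
$42.3: outcomes coincide → loss $0.
$171.6: truthful payoff $0, deviation payoff −$66.5 → loss $66.5.
Total loss = $129.8 + $66.5 = $196.3.

$196.3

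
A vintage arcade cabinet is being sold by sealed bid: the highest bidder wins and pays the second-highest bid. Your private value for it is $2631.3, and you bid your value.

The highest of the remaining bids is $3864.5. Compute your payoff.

Your bid $2631.3 is below the highest competing bid $3864.5, so you lose.
A losing bidder pays nothing and receives nothing: payoff = $0.

$0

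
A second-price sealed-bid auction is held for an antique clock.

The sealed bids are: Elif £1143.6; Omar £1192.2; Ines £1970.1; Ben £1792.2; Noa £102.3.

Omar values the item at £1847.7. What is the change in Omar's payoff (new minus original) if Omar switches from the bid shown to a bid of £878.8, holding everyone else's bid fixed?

£0

The highest bid among the other bidders is £1970.1; Omar's bid doesn't change that.
Original bid £1192.2: Omar is not highest (top rival bid is £1970.1); payoff £0.
Alternative bid £878.8: Omar is not highest (top rival bid is £1970.1); payoff £0.
Change in payoff = £0 − (£0) = £0.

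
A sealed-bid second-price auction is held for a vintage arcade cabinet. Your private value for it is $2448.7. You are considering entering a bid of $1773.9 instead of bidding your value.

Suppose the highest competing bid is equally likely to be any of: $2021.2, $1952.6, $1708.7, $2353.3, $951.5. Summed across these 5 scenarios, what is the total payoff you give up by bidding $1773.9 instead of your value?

The deviation costs you only when the competing bid falls strictly between $1773.9 and $2448.7; elsewhere both bids give the same outcome.
$2021.2: truthful payoff $427.5, deviation payoff $0 → loss $427.5.
$1952.6: truthful payoff $496.1, deviation payoff $0 → loss $496.1.
$1708.7: outcomes coincide → loss $0.
$2353.3: truthful payoff $95.4, deviation payoff $0 → loss $95.4.
$951.5: outcomes coincide → loss $0.
Total loss = $427.5 + $496.1 + $95.4 = $1019.

$1019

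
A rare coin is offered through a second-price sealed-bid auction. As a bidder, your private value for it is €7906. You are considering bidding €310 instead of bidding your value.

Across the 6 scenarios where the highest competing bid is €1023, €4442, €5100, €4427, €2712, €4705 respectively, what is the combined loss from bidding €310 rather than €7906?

€25027

The deviation costs you only when the competing bid falls strictly between €310 and €7906; elsewhere both bids give the same outcome.
€1023: truthful payoff €6883, deviation payoff €0 → loss €6883.
€4442: truthful payoff €3464, deviation payoff €0 → loss €3464.
€5100: truthful payoff €2806, deviation payoff €0 → loss €2806.
€4427: truthful payoff €3479, deviation payoff €0 → loss €3479.
€2712: truthful payoff €5194, deviation payoff €0 → loss €5194.
€4705: truthful payoff €3201, deviation payoff €0 → loss €3201.
Total loss = €6883 + €3464 + €2806 + €3479 + €5194 + €3201 = €25027.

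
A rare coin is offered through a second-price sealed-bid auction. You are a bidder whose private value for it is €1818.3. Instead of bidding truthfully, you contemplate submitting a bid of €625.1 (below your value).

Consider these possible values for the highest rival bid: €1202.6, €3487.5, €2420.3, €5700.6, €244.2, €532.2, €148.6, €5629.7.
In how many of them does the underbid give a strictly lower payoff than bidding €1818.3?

The deviation hurts exactly when the highest competing bid lies strictly between €625.1 and €1818.3 — underbidding then forfeits a profitable win.
€1202.6: inside the interval → strictly worse (loss €615.7).
€3487.5: above both → same outcome either way.
€2420.3: above both → same outcome either way.
€5700.6: above both → same outcome either way.
€244.2: below both → same outcome either way.
€532.2: below both → same outcome either way.
€148.6: below both → same outcome either way.
€5629.7: above both → same outcome either way.
Count: 1.

1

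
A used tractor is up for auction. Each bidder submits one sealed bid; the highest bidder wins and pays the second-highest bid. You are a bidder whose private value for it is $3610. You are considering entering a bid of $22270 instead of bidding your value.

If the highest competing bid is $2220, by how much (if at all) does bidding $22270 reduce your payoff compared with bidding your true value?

Bidding your value $3610: you win (since $3610 > $2220) and pay $2220. Payoff $1390.
Bidding $22270: you win and pay $2220. Payoff $3610 − $2220 = $1390.
Difference = $1390 − $1390 = $0; both bids lead to the same outcome because the competing bid is below both your value and your alternative bid.

$0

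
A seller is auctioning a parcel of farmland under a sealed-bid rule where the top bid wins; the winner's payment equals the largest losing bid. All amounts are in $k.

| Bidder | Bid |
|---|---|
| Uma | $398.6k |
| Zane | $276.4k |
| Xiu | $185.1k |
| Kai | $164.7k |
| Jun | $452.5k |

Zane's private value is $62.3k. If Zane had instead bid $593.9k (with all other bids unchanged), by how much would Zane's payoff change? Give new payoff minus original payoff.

The highest bid among the other bidders is $452.5k; Zane's bid doesn't change that.
Original bid $276.4k: Zane is not highest (top rival bid is $452.5k); payoff $0k.
Alternative bid $593.9k: Zane is highest, pays the top rival bid $452.5k; payoff $62.3k − $452.5k = −$390.2k.
Change in payoff = −$390.2k − ($0k) = −$390.2k.

−$390.2k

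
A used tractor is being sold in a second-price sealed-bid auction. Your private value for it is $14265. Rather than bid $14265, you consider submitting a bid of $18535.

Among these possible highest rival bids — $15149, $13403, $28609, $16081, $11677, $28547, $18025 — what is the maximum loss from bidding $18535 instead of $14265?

$15149: truthful gives $0, deviation gives −$884 → loss $884.
$13403: same outcome either way → loss $0.
$28609: same outcome either way → loss $0.
$16081: truthful gives $0, deviation gives −$1816 → loss $1816.
$11677: same outcome either way → loss $0.
$28547: same outcome either way → loss $0.
$18025: truthful gives $0, deviation gives −$3760 → loss $3760.
Maximum loss: $3760.

$3760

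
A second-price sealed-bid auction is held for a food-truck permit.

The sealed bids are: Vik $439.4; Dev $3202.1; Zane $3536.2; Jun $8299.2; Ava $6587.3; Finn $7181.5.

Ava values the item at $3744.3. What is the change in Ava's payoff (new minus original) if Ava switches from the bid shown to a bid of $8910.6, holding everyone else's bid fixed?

The highest bid among the other bidders is $8299.2; Ava's bid doesn't change that.
Original bid $6587.3: Ava is not highest (top rival bid is $8299.2); payoff $0.
Alternative bid $8910.6: Ava is highest, pays the top rival bid $8299.2; payoff $3744.3 − $8299.2 = −$4554.9.
Change in payoff = −$4554.9 − ($0) = −$4554.9.

−$4554.9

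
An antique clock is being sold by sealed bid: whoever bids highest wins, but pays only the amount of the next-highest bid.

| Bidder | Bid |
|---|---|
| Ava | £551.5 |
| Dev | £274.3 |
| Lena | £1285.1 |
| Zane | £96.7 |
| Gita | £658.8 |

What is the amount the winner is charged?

£658.8

Highest bid: Lena at £1285.1, so Lena wins.
Second-highest bid: Gita at £658.8 — that is the price the winner pays.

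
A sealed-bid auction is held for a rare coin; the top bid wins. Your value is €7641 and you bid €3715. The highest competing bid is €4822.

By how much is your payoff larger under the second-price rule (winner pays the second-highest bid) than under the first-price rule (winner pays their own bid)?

€0

Your bid €3715 is below €4822, so you lose under either rule.
Payoff is €0 in both cases; difference = €0.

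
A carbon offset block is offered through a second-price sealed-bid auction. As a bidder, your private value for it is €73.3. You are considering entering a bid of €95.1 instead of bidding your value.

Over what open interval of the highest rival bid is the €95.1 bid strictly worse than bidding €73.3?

(€73.3, €95.1)

If the competing bid is below €73.3, both bids win at the same price — no difference.
If it is above €95.1, both bids lose — no difference.
If it lies strictly between €73.3 and €95.1, bidding your value loses (payoff 0) while bidding €95.1 wins at a price above your value (payoff negative).
So the deviation strictly hurts on the open interval (€73.3, €95.1).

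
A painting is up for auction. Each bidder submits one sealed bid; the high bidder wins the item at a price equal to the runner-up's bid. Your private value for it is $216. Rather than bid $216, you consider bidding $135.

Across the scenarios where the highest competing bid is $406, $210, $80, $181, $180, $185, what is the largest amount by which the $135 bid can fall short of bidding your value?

$36

$406: same outcome either way → loss $0.
$210: truthful gives $6, deviation gives $0 → loss $6.
$80: same outcome either way → loss $0.
$181: truthful gives $35, deviation gives $0 → loss $35.
$180: truthful gives $36, deviation gives $0 → loss $36.
$185: truthful gives $31, deviation gives $0 → loss $31.
Maximum loss: $36.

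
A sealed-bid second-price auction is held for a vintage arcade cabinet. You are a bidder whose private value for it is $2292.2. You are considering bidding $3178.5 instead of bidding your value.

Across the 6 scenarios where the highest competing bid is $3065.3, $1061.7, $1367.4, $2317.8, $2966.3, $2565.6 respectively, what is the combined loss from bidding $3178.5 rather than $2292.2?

The deviation costs you only when the competing bid falls strictly between $2292.2 and $3178.5; elsewhere both bids give the same outcome.
$3065.3: truthful payoff $0, deviation payoff −$773.1 → loss $773.1.
$1061.7: outcomes coincide → loss $0.
$1367.4: outcomes coincide → loss $0.
$2317.8: truthful payoff $0, deviation payoff −$25.6 → loss $25.6.
$2966.3: truthful payoff $0, deviation payoff −$674.1 → loss $674.1.
$2565.6: truthful payoff $0, deviation payoff −$273.4 → loss $273.4.
Total loss = $773.1 + $25.6 + $674.1 + $273.4 = $1746.2.

$1746.2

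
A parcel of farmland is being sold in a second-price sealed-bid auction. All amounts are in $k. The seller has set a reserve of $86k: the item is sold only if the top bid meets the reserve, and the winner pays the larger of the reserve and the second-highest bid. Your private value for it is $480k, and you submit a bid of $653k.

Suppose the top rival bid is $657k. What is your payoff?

$0k

Your bid $653k is below the highest competing bid $657k, so you lose. Payoff $0k.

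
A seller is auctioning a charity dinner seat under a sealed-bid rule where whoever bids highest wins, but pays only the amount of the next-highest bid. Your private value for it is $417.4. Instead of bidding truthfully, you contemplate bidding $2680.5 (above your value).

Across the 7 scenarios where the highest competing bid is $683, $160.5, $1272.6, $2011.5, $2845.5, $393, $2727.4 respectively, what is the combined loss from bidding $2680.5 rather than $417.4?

The deviation costs you only when the competing bid falls strictly between $417.4 and $2680.5; elsewhere both bids give the same outcome.
$683: truthful payoff $0, deviation payoff −$265.6 → loss $265.6.
$160.5: outcomes coincide → loss $0.
$1272.6: truthful payoff $0, deviation payoff −$855.2 → loss $855.2.
$2011.5: truthful payoff $0, deviation payoff −$1594.1 → loss $1594.1.
$2845.5: outcomes coincide → loss $0.
$393: outcomes coincide → loss $0.
$2727.4: outcomes coincide → loss $0.
Total loss = $265.6 + $855.2 + $1594.1 = $2714.9.
Truthful bidding weakly dominates here: raising your bid can only win items priced above your value, and lowering it can only forfeit items priced below.

$2714.9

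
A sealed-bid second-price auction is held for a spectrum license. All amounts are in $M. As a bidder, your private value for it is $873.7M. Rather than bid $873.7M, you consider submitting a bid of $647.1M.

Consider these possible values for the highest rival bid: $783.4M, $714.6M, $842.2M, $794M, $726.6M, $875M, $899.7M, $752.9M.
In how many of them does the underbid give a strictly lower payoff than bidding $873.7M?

6

The deviation hurts exactly when the highest competing bid lies strictly between $647.1M and $873.7M — underbidding then forfeits a profitable win.
$783.4M: inside the interval → strictly worse (loss $90.3M).
$714.6M: inside the interval → strictly worse (loss $159.1M).
$842.2M: inside the interval → strictly worse (loss $31.5M).
$794M: inside the interval → strictly worse (loss $79.7M).
$726.6M: inside the interval → strictly worse (loss $147.1M).
$875M: above both → same outcome either way.
$899.7M: above both → same outcome either way.
$752.9M: inside the interval → strictly worse (loss $120.8M).
Count: 6.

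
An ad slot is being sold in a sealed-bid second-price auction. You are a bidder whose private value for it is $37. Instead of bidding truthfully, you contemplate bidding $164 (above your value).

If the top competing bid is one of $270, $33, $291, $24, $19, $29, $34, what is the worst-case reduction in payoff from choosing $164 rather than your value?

$270: same outcome either way → loss $0.
$33: same outcome either way → loss $0.
$291: same outcome either way → loss $0.
$24: same outcome either way → loss $0.
$19: same outcome either way → loss $0.
$29: same outcome either way → loss $0.
$34: same outcome either way → loss $0.
Maximum loss: $0.

$0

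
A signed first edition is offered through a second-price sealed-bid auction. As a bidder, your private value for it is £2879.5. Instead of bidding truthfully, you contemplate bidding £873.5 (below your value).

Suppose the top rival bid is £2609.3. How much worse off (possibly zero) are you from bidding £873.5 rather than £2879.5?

£270.2

Bidding your value £2879.5: you win (since £2879.5 > £2609.3) and pay £2609.3. Payoff £270.2.
Bidding £873.5: you lose. Payoff £0.
The competing bid £2609.3 lies between your shaded bid and your value, so underbidding forfeits an item you could have won at a profitable price.
Loss from deviating = £270.2 − (£0) = £270.2.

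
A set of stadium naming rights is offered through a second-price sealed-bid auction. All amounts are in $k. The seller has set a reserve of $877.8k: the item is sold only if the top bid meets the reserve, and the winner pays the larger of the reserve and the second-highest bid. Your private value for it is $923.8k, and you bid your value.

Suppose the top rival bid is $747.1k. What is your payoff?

$46k

Your bid $923.8k is the highest and exceeds the reserve.
Price = max(second-highest bid, reserve) = max($747.1k, $877.8k) = $877.8k.
Payoff = $923.8k − $877.8k = $46k.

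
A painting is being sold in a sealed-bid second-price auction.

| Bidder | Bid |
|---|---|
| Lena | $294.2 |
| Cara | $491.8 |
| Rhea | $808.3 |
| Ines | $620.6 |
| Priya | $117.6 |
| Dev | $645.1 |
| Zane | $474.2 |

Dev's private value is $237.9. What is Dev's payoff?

$0

Highest bid: Rhea at $808.3, so Rhea wins.
Second-highest bid: Dev at $645.1 — that is the price the winner pays.
Dev did not win, so Dev pays nothing and receives nothing: payoff $0.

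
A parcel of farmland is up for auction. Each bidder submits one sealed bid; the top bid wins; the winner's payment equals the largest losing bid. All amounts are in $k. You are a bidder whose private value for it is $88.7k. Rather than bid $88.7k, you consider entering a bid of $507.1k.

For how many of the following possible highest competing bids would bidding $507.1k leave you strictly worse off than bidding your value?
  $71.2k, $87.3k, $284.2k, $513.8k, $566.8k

The deviation hurts exactly when the highest competing bid lies strictly between $88.7k and $507.1k — overbidding then wins at a price above your value.
$71.2k: below both → same outcome either way.
$87.3k: below both → same outcome either way.
$284.2k: inside the interval → strictly worse (loss $195.5k).
$513.8k: above both → same outcome either way.
$566.8k: above both → same outcome either way.
Count: 1.

1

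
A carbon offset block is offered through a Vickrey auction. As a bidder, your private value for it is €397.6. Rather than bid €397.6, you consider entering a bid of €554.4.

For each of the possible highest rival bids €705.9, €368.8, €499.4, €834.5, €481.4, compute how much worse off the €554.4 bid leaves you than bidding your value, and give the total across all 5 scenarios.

€185.6

The deviation costs you only when the competing bid falls strictly between €397.6 and €554.4; elsewhere both bids give the same outcome.
€705.9: outcomes coincide → loss €0.
€368.8: outcomes coincide → loss €0.
€499.4: truthful payoff €0, deviation payoff −€101.8 → loss €101.8.
€834.5: outcomes coincide → loss €0.
€481.4: truthful payoff €0, deviation payoff −€83.8 → loss €83.8.
Total loss = €101.8 + €83.8 = €185.6.
Truthful bidding weakly dominates here: raising your bid can only win items priced above your value, and lowering it can only forfeit items priced below.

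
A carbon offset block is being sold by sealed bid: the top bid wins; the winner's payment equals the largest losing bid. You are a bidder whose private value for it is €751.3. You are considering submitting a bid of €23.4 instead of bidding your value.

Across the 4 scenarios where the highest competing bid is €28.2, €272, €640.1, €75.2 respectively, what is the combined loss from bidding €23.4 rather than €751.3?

€1989.7

The deviation costs you only when the competing bid falls strictly between €23.4 and €751.3; elsewhere both bids give the same outcome.
€28.2: truthful payoff €723.1, deviation payoff €0 → loss €723.1.
€272: truthful payoff €479.3, deviation payoff €0 → loss €479.3.
€640.1: truthful payoff €111.2, deviation payoff €0 → loss €111.2.
€75.2: truthful payoff €676.1, deviation payoff €0 → loss €676.1.
Total loss = €723.1 + €479.3 + €111.2 + €676.1 = €1989.7.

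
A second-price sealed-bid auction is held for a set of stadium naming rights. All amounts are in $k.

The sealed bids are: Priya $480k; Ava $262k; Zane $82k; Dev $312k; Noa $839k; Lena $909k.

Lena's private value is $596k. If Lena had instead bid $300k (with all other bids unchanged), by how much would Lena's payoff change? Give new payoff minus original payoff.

The highest bid among the other bidders is $839k; Lena's bid doesn't change that.
Original bid $909k: Lena is highest, pays the top rival bid $839k; payoff $596k − $839k = −$243k.
Alternative bid $300k: Lena is not highest (top rival bid is $839k); payoff $0k.
Change in payoff = $0k − (−$243k) = $243k.

$243k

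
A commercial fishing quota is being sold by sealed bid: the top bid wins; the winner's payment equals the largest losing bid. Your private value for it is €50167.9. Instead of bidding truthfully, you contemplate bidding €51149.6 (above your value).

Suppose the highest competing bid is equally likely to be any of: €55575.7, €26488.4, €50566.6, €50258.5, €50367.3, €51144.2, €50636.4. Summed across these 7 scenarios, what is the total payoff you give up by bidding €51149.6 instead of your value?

The deviation costs you only when the competing bid falls strictly between €50167.9 and €51149.6; elsewhere both bids give the same outcome.
€55575.7: outcomes coincide → loss €0.
€26488.4: outcomes coincide → loss €0.
€50566.6: truthful payoff €0, deviation payoff −€398.7 → loss €398.7.
€50258.5: truthful payoff €0, deviation payoff −€90.6 → loss €90.6.
€50367.3: truthful payoff €0, deviation payoff −€199.4 → loss €199.4.
€51144.2: truthful payoff €0, deviation payoff −€976.3 → loss €976.3.
€50636.4: truthful payoff €0, deviation payoff −€468.5 → loss €468.5.
Total loss = €398.7 + €90.6 + €199.4 + €976.3 + €468.5 = €2133.5.

€2133.5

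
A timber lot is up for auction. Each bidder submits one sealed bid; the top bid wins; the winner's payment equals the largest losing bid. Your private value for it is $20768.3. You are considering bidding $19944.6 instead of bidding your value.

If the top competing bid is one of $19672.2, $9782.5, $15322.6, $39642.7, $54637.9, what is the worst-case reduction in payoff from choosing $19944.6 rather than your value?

$0

$19672.2: same outcome either way → loss $0.
$9782.5: same outcome either way → loss $0.
$15322.6: same outcome either way → loss $0.
$39642.7: same outcome either way → loss $0.
$54637.9: same outcome either way → loss $0.
Maximum loss: $0.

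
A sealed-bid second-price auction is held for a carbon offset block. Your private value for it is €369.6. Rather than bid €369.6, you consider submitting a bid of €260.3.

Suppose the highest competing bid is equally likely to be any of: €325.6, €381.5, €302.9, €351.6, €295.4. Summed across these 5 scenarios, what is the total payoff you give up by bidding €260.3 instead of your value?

The deviation costs you only when the competing bid falls strictly between €260.3 and €369.6; elsewhere both bids give the same outcome.
€325.6: truthful payoff €44, deviation payoff €0 → loss €44.
€381.5: outcomes coincide → loss €0.
€302.9: truthful payoff €66.7, deviation payoff €0 → loss €66.7.
€351.6: truthful payoff €18, deviation payoff €0 → loss €18.
€295.4: truthful payoff €74.2, deviation payoff €0 → loss €74.2.
Total loss = €44 + €66.7 + €18 + €74.2 = €202.9.

€202.9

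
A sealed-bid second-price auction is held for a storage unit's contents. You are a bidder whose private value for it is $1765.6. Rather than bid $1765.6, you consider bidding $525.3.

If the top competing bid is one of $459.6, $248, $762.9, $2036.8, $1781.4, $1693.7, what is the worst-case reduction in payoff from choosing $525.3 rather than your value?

$1002.7

$459.6: same outcome either way → loss $0.
$248: same outcome either way → loss $0.
$762.9: truthful gives $1002.7, deviation gives $0 → loss $1002.7.
$2036.8: same outcome either way → loss $0.
$1781.4: same outcome either way → loss $0.
$1693.7: truthful gives $71.9, deviation gives $0 → loss $71.9.
Maximum loss: $1002.7.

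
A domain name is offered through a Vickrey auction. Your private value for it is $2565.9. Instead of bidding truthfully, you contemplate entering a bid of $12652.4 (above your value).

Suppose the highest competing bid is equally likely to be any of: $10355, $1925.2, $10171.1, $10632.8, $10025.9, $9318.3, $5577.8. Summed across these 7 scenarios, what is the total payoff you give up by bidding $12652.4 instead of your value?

The deviation costs you only when the competing bid falls strictly between $2565.9 and $12652.4; elsewhere both bids give the same outcome.
$10355: truthful payoff $0, deviation payoff −$7789.1 → loss $7789.1.
$1925.2: outcomes coincide → loss $0.
$10171.1: truthful payoff $0, deviation payoff −$7605.2 → loss $7605.2.
$10632.8: truthful payoff $0, deviation payoff −$8066.9 → loss $8066.9.
$10025.9: truthful payoff $0, deviation payoff −$7460 → loss $7460.
$9318.3: truthful payoff $0, deviation payoff −$6752.4 → loss $6752.4.
$5577.8: truthful payoff $0, deviation payoff −$3011.9 → loss $3011.9.
Total loss = $7789.1 + $7605.2 + $8066.9 + $7460 + $6752.4 + $3011.9 = $40685.5.

$40685.5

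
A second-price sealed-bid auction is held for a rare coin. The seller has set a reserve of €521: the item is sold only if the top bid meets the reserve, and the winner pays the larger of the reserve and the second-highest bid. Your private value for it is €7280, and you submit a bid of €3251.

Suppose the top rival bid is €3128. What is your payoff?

Your bid €3251 is the highest and exceeds the reserve.
Price = max(second-highest bid, reserve) = max(€3128, €521) = €3128.
Payoff = €7280 − €3128 = €4152.

€4152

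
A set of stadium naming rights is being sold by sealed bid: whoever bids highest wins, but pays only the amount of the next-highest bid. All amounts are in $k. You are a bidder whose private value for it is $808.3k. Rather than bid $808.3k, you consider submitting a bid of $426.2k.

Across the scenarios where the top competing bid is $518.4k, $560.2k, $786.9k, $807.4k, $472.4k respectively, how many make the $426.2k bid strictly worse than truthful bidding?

5

The deviation hurts exactly when the highest competing bid lies strictly between $426.2k and $808.3k — underbidding then forfeits a profitable win.
$518.4k: inside the interval → strictly worse (loss $289.9k).
$560.2k: inside the interval → strictly worse (loss $248.1k).
$786.9k: inside the interval → strictly worse (loss $21.4k).
$807.4k: inside the interval → strictly worse (loss $0.9k).
$472.4k: inside the interval → strictly worse (loss $335.9k).
Count: 5.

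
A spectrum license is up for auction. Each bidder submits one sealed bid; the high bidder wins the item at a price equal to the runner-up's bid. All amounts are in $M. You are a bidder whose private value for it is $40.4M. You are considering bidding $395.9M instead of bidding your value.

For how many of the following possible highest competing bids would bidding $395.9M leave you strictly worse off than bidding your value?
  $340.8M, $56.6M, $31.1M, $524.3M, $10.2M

The deviation hurts exactly when the highest competing bid lies strictly between $40.4M and $395.9M — overbidding then wins at a price above your value.
$340.8M: inside the interval → strictly worse (loss $300.4M).
$56.6M: inside the interval → strictly worse (loss $16.2M).
$31.1M: below both → same outcome either way.
$524.3M: above both → same outcome either way.
$10.2M: below both → same outcome either way.
Count: 2.

2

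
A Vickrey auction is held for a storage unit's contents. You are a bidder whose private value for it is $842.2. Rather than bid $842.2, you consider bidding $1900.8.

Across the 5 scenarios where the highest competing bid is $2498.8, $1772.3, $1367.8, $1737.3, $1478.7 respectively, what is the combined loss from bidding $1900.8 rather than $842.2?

The deviation costs you only when the competing bid falls strictly between $842.2 and $1900.8; elsewhere both bids give the same outcome.
$2498.8: outcomes coincide → loss $0.
$1772.3: truthful payoff $0, deviation payoff −$930.1 → loss $930.1.
$1367.8: truthful payoff $0, deviation payoff −$525.6 → loss $525.6.
$1737.3: truthful payoff $0, deviation payoff −$895.1 → loss $895.1.
$1478.7: truthful payoff $0, deviation payoff −$636.5 → loss $636.5.
Total loss = $930.1 + $525.6 + $895.1 + $636.5 = $2987.3.
In a second-price auction your bid sets only whether you win, not what you pay, so bidding your true value is weakly dominant.

$2987.3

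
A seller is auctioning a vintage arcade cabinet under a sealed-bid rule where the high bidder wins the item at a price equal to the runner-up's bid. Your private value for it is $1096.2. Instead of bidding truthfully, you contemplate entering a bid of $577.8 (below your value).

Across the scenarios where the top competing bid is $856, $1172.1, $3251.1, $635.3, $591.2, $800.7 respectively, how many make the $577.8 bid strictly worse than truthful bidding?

The deviation hurts exactly when the highest competing bid lies strictly between $577.8 and $1096.2 — underbidding then forfeits a profitable win.
$856: inside the interval → strictly worse (loss $240.2).
$1172.1: above both → same outcome either way.
$3251.1: above both → same outcome either way.
$635.3: inside the interval → strictly worse (loss $460.9).
$591.2: inside the interval → strictly worse (loss $505).
$800.7: inside the interval → strictly worse (loss $295.5).
Count: 4.

4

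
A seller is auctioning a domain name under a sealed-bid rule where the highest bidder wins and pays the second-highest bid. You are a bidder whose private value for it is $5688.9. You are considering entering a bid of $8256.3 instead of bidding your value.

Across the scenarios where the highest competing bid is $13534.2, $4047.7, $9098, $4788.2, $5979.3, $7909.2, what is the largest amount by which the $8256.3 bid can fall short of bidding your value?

$2220.3

$13534.2: same outcome either way → loss $0.
$4047.7: same outcome either way → loss $0.
$9098: same outcome either way → loss $0.
$4788.2: same outcome either way → loss $0.
$5979.3: truthful gives $0, deviation gives −$290.4 → loss $290.4.
$7909.2: truthful gives $0, deviation gives −$2220.3 → loss $2220.3.
Maximum loss: $2220.3.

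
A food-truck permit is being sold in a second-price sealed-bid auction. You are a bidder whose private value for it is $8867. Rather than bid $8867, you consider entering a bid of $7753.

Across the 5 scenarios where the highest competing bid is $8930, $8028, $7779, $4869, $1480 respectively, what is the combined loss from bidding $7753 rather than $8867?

The deviation costs you only when the competing bid falls strictly between $7753 and $8867; elsewhere both bids give the same outcome.
$8930: outcomes coincide → loss $0.
$8028: truthful payoff $839, deviation payoff $0 → loss $839.
$7779: truthful payoff $1088, deviation payoff $0 → loss $1088.
$4869: outcomes coincide → loss $0.
$1480: outcomes coincide → loss $0.
Total loss = $839 + $1088 = $1927.

$1927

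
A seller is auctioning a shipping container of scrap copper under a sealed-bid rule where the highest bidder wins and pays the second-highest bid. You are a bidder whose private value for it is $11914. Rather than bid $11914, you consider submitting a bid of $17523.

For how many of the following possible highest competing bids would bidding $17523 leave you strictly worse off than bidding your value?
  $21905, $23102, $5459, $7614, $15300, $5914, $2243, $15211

2

The deviation hurts exactly when the highest competing bid lies strictly between $11914 and $17523 — overbidding then wins at a price above your value.
$21905: above both → same outcome either way.
$23102: above both → same outcome either way.
$5459: below both → same outcome either way.
$7614: below both → same outcome either way.
$15300: inside the interval → strictly worse (loss $3386).
$5914: below both → same outcome either way.
$2243: below both → same outcome either way.
$15211: inside the interval → strictly worse (loss $3297).
Count: 2.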